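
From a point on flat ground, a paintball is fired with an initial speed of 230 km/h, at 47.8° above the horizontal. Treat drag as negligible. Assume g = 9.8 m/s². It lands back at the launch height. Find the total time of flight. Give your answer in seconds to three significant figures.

Convert: 230 km/h = 230/3.6 = 63.89 m/s.
Horizontal component vₓ = 63.89 cos 47.8° = 42.92 m/s; vertical v_y0 = 63.89 sin 47.8° = 47.33 m/s.
Time of flight on level ground: T = 2 v_y0 / g = 2 × 47.33 / 9.80 = 9.659 s.

9.66 s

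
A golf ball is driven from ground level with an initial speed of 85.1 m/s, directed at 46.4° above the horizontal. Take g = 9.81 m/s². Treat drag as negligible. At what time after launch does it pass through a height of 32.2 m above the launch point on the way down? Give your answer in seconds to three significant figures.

vₓ = 85.10 cos 46.4° = 58.69 m/s; v_y0 = 85.10 sin 46.4° = 61.63 m/s.
Height y(t) = 61.63 t − 4.905 t² = 32.2 gives 4.905 t² − 61.63 t + 32.2 = 0.
Quadratic formula: t = (61.63 ± √3166.1) / 9.81 = (61.63 ± 56.27) / 9.81 → t = 0.5462 s or 12.02 s.
The descending-branch root is 12.02 s.

12.0 s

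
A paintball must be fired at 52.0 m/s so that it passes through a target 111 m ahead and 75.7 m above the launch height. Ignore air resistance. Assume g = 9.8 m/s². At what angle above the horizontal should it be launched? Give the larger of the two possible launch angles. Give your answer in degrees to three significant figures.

Trajectory: y = x tanθ − g x² (1 + tan²θ)/(2v₀²). With x = 111, y = 75.7, v₀ = 52.0, g = 9.80:
22.33 tan²θ − 111 tanθ + (98.03) = 0.
tanθ = [111 ± √(111² − 4 × 22.33 × (98.03))] / (2 × 22.33) = (111 ± 59.72) / 44.65, giving tanθ = 1.148 or 3.823.
θ = 48.95° or 75.34°; the larger is 75.34°.

75.3°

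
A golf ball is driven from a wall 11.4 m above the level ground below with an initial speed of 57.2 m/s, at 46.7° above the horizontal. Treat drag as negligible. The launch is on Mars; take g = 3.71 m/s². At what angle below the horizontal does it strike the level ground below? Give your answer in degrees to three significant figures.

Components: vₓ = 57.20 cos 46.7° = 39.23 m/s, v_y0 = 57.20 sin 46.7° = 41.63 m/s.
With up positive and y = 0 at the ground: y(t) = 11.4 + (41.63) t − 1.855 t². Setting y = 0 and taking the positive root: t = [41.63 + √(41.63² + 2·3.71·11.4)] / 3.71 = (41.63 + 42.63) / 3.71 = 22.71 s.
At impact: v_y = v_y0 − g t = −42.63 m/s; vₓ = 39.23 m/s.
Angle below horizontal: arctan(|v_y|/vₓ) = arctan(42.63/39.23) = 47.38°.

47.4°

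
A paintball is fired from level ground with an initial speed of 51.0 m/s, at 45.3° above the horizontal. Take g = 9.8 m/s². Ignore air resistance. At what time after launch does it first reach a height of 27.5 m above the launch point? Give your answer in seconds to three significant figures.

vₓ = 51.00 cos 45.3° = 35.87 m/s; v_y0 = 51.00 sin 45.3° = 36.25 m/s.
Set y = v_y0 t − ½ g t² = 27.5: 4.900 t² − 36.25 t + 27.5 = 0.
t = [36.25 ± √(36.25² − 2·9.80·27.5)] / 9.80 = (36.25 ± 27.84) / 9.80, so t = 0.8581 s or t = 6.540 s.
The first (ascending) time is 0.8581 s.

0.858 s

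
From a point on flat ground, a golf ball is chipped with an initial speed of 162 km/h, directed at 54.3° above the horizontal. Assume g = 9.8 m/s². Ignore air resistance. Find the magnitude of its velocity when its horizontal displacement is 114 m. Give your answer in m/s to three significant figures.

Convert: 162 km/h = 162/3.6 = 45.00 m/s.
Resolve: vₓ = 45.00 cos 54.3° = 26.26 m/s and v_y0 = 45.00 sin 54.3° = 36.54 m/s.
At x = 114 m, t = x/vₓ = 114/26.26 = 4.341 s.
Vertical velocity there: v_y = v_y0 − g t = 36.54 − 9.80 × 4.341 = −6.001 m/s.
Speed: √(vₓ² + v_y²) = √(26.26² + 6.001²) = 26.94 m/s.

26.9 m/s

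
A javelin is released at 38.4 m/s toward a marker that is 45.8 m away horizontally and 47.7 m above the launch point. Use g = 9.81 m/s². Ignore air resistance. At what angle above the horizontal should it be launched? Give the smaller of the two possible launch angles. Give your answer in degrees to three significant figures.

Trajectory: y = x tanθ − g x² (1 + tan²θ)/(2v₀²). With x = 45.8, y = 47.7, v₀ = 38.4, g = 9.81:
6.978 tan²θ − 45.8 tanθ + (54.68) = 0.
tanθ = [45.8 ± √(45.8² − 4 × 6.978 × (54.68))] / (2 × 6.978) = (45.8 ± 23.91) / 13.96, giving tanθ = 1.569 or 4.995.
θ = 57.48° or 78.68°; the smaller is 57.48°.

57.5°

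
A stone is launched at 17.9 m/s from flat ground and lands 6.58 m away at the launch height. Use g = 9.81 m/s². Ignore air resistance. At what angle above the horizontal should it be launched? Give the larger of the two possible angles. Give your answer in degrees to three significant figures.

From R = (v₀²/g) sin 2θ: sin 2θ = 9.81 × 6.58 / 320.41 = 0.2015.
2θ = 11.62° or 180° − 11.62° = 168.4°, so θ = 5.811° or 84.19°.
The larger angle is 84.19°.

84.2°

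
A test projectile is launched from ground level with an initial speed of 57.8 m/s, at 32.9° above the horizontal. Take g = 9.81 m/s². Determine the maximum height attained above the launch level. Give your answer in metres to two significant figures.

Components: vₓ = 57.80 cos 32.9° = 48.53 m/s, v_y0 = 57.80 sin 32.9° = 31.40 m/s.
At the apex v_y = 0, so H = v_y0²/(2g) = 31.40²/19.62 = 50.24 m.

50 m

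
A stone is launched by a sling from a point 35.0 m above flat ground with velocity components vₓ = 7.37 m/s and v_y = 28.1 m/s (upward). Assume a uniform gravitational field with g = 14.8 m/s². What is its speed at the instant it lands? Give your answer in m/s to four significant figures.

With up positive and y = 0 at the ground: y(t) = 35.0 + (28.10) t − 7.400 t². Setting y = 0 and taking the positive root: t = [28.10 + √(28.10² + 2·14.8·35.0)] / 14.8 = (28.10 + 42.73) / 14.8 = 4.786 s.
Vertical velocity at impact: v_y = v_y0 − g t = 28.10 − 14.8 × 4.786 = −42.73 m/s.
Speed: |v| = √(vₓ² + v_y²) = √(7.370² + 42.73²) = 43.36 m/s.

43.36 m/s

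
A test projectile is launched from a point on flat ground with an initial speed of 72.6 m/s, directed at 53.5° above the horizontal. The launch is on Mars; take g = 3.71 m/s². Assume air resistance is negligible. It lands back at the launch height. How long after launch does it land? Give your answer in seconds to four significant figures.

vₓ = 72.60 cos 53.5° = 43.18 m/s; v_y0 = 72.60 sin 53.5° = 58.36 m/s.
It returns to y = 0 when t = 2 v_y0 / g = 2(58.36)/3.71 = 31.46 s.

31.46 s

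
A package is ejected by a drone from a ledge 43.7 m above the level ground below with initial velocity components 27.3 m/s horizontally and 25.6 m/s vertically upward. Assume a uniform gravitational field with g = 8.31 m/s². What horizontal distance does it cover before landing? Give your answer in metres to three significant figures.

206 m

With up positive and y = 0 at the ground: y(t) = 43.7 + (25.60) t − 4.155 t². Setting y = 0 and taking the positive root: t = [25.60 + √(25.60² + 2·8.31·43.7)] / 8.31 = (25.60 + 37.17) / 8.31 = 7.554 s.
Horizontal distance: R = vₓ t = 27.30 × 7.554 = 206.2 m.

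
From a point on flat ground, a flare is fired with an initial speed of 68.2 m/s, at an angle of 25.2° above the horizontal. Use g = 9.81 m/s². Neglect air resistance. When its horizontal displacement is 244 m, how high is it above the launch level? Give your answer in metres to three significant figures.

38.1 m

vₓ = 68.20 cos 25.2° = 61.71 m/s; v_y0 = 68.20 sin 25.2° = 29.04 m/s.
At x = 244 m, t = x/vₓ = 244/61.71 = 3.954 s.
Height: y = v_y0 t − ½ g t² = 29.04 × 3.954 − 4.905 × 3.954² = 114.8 − 76.69 = 38.13 m.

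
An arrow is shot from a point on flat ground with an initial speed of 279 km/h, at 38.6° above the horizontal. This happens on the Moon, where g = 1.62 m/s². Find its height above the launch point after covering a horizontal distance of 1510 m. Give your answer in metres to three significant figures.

Convert: 279 km/h = 279/3.6 = 77.50 m/s.
Components: vₓ = 77.50 cos 38.6° = 60.57 m/s, v_y0 = 77.50 sin 38.6° = 48.35 m/s.
At x = 1510 m, t = x/vₓ = 1510/60.57 = 24.93 s.
Height: y = v_y0 t − ½ g t² = 48.35 × 24.93 − 0.8100 × 24.93² = 1205 − 503.4 = 702.0 m.

702 m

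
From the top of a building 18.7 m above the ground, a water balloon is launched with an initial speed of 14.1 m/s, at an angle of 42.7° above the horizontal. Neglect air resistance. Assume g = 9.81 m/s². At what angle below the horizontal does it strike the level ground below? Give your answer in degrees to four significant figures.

Horizontal component vₓ = 14.10 cos 42.7° = 10.36 m/s; vertical v_y0 = 14.10 sin 42.7° = 9.562 m/s.
Vertical motion (up positive, ground at y = 0): 4.905 t² − (9.562) t − 18.7 = 0, so t = (9.562 + √(9.562² + 2·9.81·18.7)) / 9.81 = (9.562 + 21.41) / 9.81 = 3.157 s.
At impact: v_y = v_y0 − g t = −21.41 m/s; vₓ = 10.36 m/s.
Angle below horizontal: arctan(|v_y|/vₓ) = arctan(21.41/10.36) = 64.17°.

64.17°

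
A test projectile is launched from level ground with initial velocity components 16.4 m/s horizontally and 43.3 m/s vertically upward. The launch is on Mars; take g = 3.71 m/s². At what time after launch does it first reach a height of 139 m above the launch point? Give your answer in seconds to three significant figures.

3.84 s

Height y(t) = 43.30 t − 1.855 t² = 139 gives 1.855 t² − 43.30 t + 139 = 0.
Quadratic formula: t = (43.30 ± √843.51) / 3.71 = (43.30 ± 29.04) / 3.71 → t = 3.843 s or 19.50 s.
The first (ascending) time is 3.843 s.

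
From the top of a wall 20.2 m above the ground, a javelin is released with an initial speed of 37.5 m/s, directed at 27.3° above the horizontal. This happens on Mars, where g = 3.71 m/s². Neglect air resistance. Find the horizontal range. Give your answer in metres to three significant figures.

344 m

Horizontal component vₓ = 37.50 cos 27.3° = 33.32 m/s; vertical v_y0 = 37.50 sin 27.3° = 17.20 m/s.
The projectile lands when y = 20.2 + (17.20) t − ½·3.71·t² = 0. Positive root: t = (17.20 + √(17.20² + 2·3.71·20.2)) / 3.71 = (17.20 + 21.11) / 3.71 = 10.33 s.
Horizontal distance: R = vₓ t = 33.32 × 10.33 = 344.1 m.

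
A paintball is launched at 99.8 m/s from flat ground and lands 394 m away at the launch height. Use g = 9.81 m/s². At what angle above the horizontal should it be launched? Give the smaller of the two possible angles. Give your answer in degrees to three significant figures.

11.4°

R = v₀² sin 2θ / g gives sin 2θ = gR/v₀² = 9.81·394/99.8² = 0.3881.
2θ = 22.83° or 180° − 22.83° = 157.2°, so θ = 11.42° or 78.58°.
The smaller angle is 11.42°.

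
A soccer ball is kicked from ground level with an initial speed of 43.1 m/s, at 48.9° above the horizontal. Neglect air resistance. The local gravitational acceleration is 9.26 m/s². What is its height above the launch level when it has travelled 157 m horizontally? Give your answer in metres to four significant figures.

vₓ = 43.10 cos 48.9° = 28.33 m/s; v_y0 = 43.10 sin 48.9° = 32.48 m/s.
At x = 157 m, t = x/vₓ = 157/28.33 = 5.541 s.
Height: y = v_y0 t − ½ g t² = 32.48 × 5.541 − 4.630 × 5.541² = 180.0 − 142.2 = 37.81 m.

37.81 m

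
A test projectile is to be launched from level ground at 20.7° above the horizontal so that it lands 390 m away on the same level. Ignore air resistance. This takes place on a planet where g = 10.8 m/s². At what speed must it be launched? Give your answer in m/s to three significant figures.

79.8 m/s

On level ground R = v₀² sin 2θ / g ⇒ v₀ = √(gR / sin 2θ).
v₀ = √(10.8 × 390 / sin 41.40°) = √(4212 / 0.6613) = √6369.2 = 79.81 m/s.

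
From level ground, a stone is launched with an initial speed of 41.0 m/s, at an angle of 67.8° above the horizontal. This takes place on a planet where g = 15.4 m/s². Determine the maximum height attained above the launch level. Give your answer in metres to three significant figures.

Horizontal component vₓ = 41.00 cos 67.8° = 15.49 m/s; vertical v_y0 = 41.00 sin 67.8° = 37.96 m/s.
Peak height H = v_y0² / (2g) = 1441.0 / 30.80 = 46.79 m.

46.8 m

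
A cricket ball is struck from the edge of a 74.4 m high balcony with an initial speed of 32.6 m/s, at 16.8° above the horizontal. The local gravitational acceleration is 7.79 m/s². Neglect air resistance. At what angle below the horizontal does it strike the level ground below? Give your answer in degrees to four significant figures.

Resolve: vₓ = 32.60 cos 16.8° = 31.21 m/s and v_y0 = 32.60 sin 16.8° = 9.422 m/s.
The projectile lands when y = 74.4 + (9.422) t − ½·7.79·t² = 0. Positive root: t = (9.422 + √(9.422² + 2·7.79·74.4)) / 7.79 = (9.422 + 35.33) / 7.79 = 5.744 s.
At impact: v_y = v_y0 − g t = −35.33 m/s; vₓ = 31.21 m/s.
Angle below horizontal: arctan(|v_y|/vₓ) = arctan(35.33/31.21) = 48.54°.

48.54°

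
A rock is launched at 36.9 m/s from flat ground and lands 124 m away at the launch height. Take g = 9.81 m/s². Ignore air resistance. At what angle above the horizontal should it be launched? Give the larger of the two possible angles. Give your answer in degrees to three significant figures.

R = v₀² sin 2θ / g gives sin 2θ = gR/v₀² = 9.81·124/36.9² = 0.8934.
2θ = 63.30° or 180° − 63.30° = 116.7°, so θ = 31.65° or 58.35°.
The larger angle is 58.35°.

58.3°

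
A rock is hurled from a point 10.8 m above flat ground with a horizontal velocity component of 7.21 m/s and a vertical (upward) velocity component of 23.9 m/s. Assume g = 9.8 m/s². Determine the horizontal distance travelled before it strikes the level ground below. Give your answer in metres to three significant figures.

38.2 m

Vertical motion (up positive, ground at y = 0): 4.900 t² − (23.90) t − 10.8 = 0, so t = (23.90 + √(23.90² + 2·9.80·10.8)) / 9.80 = (23.90 + 27.98) / 9.80 = 5.294 s.
Horizontal distance: R = vₓ t = 7.210 × 5.294 = 38.17 m.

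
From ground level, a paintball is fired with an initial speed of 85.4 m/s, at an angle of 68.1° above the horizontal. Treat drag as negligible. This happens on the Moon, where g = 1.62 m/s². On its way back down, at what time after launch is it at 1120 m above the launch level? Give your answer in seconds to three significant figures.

80.7 s

Resolve: vₓ = 85.40 cos 68.1° = 31.85 m/s and v_y0 = 85.40 sin 68.1° = 79.24 m/s.
Require v_y0 t − ½ g t² = 1120, i.e. 0.8100 t² − 79.24 t + 1120 = 0.
t = [79.24 ± √(79.24² − 2·1.62·1120)] / 1.62 = (79.24 ± 51.48) / 1.62, so t = 17.14 s or t = 80.69 s.
The descending-branch root is 80.69 s.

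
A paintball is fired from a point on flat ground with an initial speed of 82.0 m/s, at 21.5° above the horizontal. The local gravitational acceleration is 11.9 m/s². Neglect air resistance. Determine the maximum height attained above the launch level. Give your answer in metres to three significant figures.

37.9 m

vₓ = 82.00 cos 21.5° = 76.29 m/s; v_y0 = 82.00 sin 21.5° = 30.05 m/s.
Maximum height: H = v_y0² / (2g) = 30.05² / (2 × 11.9) = 37.95 m.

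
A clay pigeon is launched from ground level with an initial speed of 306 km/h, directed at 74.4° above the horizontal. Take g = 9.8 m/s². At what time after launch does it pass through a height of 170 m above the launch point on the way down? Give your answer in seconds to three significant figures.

14.3 s

Convert: 306 km/h = 306/3.6 = 85.00 m/s.
vₓ = 85.00 cos 74.4° = 22.86 m/s; v_y0 = 85.00 sin 74.4° = 81.87 m/s.
Require v_y0 t − ½ g t² = 170, i.e. 4.900 t² − 81.87 t + 170 = 0.
t = [81.87 ± √(81.87² − 2·9.80·170)] / 9.80 = (81.87 ± 58.06) / 9.80, so t = 2.430 s or t = 14.28 s.
The descending-branch root is 14.28 s.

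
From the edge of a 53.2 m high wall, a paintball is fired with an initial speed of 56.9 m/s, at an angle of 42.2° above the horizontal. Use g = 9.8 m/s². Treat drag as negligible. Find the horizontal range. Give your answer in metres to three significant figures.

380 m

vₓ = 56.90 cos 42.2° = 42.15 m/s; v_y0 = 56.90 sin 42.2° = 38.22 m/s.
Vertical motion (up positive, ground at y = 0): 4.900 t² − (38.22) t − 53.2 = 0, so t = (38.22 + √(38.22² + 2·9.80·53.2)) / 9.80 = (38.22 + 50.04) / 9.80 = 9.006 s.
Horizontal distance: R = vₓ t = 42.15 × 9.006 = 379.6 m.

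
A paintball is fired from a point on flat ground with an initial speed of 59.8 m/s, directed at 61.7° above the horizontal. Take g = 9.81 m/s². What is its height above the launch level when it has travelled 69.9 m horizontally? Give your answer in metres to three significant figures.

Components: vₓ = 59.80 cos 61.7° = 28.35 m/s, v_y0 = 59.80 sin 61.7° = 52.65 m/s.
x = vₓ t ⇒ t = 69.9/28.35 = 2.466 s.
Height: y = v_y0 t − ½ g t² = 52.65 × 2.466 − 4.905 × 2.466² = 129.8 − 29.82 = 100.0 m.

100 m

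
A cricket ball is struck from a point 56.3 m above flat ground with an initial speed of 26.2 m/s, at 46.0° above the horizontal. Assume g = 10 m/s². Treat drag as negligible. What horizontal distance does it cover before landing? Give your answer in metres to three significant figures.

104 m

vₓ = 26.20 cos 46.0° = 18.20 m/s; v_y0 = 26.20 sin 46.0° = 18.85 m/s.
The projectile lands when y = 56.3 + (18.85) t − ½·10.0·t² = 0. Positive root: t = (18.85 + √(18.85² + 2·10.0·56.3)) / 10.0 = (18.85 + 38.49) / 10.0 = 5.733 s.
Horizontal distance: R = vₓ t = 18.20 × 5.733 = 104.3 m.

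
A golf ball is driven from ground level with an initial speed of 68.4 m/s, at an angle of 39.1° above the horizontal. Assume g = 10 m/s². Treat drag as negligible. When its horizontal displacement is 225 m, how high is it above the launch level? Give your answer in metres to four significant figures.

Resolve: vₓ = 68.40 cos 39.1° = 53.08 m/s and v_y0 = 68.40 sin 39.1° = 43.14 m/s.
Time to reach x = 225 m: t = x/vₓ = 225/53.08 = 4.239 s.
Height: y = v_y0 t − ½ g t² = 43.14 × 4.239 − 5.000 × 4.239² = 182.9 − 89.84 = 93.02 m.

93.02 m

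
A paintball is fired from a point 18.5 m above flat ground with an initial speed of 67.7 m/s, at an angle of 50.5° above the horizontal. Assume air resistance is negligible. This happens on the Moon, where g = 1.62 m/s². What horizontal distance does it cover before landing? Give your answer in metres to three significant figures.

Resolve: vₓ = 67.70 cos 50.5° = 43.06 m/s and v_y0 = 67.70 sin 50.5° = 52.24 m/s.
With up positive and y = 0 at the ground: y(t) = 18.5 + (52.24) t − 0.8100 t². Setting y = 0 and taking the positive root: t = [52.24 + √(52.24² + 2·1.62·18.5)] / 1.62 = (52.24 + 52.81) / 1.62 = 64.84 s.
Horizontal distance: R = vₓ t = 43.06 × 64.84 = 2792 m.

2790 m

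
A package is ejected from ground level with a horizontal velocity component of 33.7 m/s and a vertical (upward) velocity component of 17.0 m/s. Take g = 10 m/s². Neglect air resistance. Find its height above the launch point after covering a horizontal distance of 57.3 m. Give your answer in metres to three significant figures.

14.4 m

x = vₓ t ⇒ t = 57.3/33.70 = 1.700 s.
Height: y = v_y0 t − ½ g t² = 17.00 × 1.700 − 5.000 × 1.700² = 28.91 − 14.46 = 14.45 m.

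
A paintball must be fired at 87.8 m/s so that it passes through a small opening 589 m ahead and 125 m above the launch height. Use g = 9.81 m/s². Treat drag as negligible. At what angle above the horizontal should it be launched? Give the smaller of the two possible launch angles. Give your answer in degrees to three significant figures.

41.1°

Trajectory: y = x tanθ − g x² (1 + tan²θ)/(2v₀²). With x = 589, y = 125, v₀ = 87.8, g = 9.81:
220.7 tan²θ − 589 tanθ + (345.7) = 0.
tanθ = [589 ± √(589² − 4 × 220.7 × (345.7))] / (2 × 220.7) = (589 ± 204.1) / 441.5, giving tanθ = 0.8719 or 1.796.
θ = 41.09° or 60.90°; the smaller is 41.09°.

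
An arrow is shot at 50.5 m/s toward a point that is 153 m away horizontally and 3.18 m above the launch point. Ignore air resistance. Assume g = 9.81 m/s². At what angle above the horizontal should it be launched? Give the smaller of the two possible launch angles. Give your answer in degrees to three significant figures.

19.4°

Trajectory: y = x tanθ − g x² (1 + tan²θ)/(2v₀²). With x = 153, y = 3.18, v₀ = 50.5, g = 9.81:
45.02 tan²θ − 153 tanθ + (48.20) = 0.
tanθ = [153 ± √(153² − 4 × 45.02 × (48.20))] / (2 × 45.02) = (153 ± 121.4) / 90.05, giving tanθ = 0.3514 or 3.047.
θ = 19.36° or 71.83°; the smaller is 19.36°.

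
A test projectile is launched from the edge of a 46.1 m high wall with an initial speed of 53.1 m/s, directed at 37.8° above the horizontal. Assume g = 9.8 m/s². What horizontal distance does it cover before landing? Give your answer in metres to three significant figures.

329 m

Horizontal component vₓ = 53.10 cos 37.8° = 41.96 m/s; vertical v_y0 = 53.10 sin 37.8° = 32.55 m/s.
Vertical motion (up positive, ground at y = 0): 4.900 t² − (32.55) t − 46.1 = 0, so t = (32.55 + √(32.55² + 2·9.80·46.1)) / 9.80 = (32.55 + 44.30) / 9.80 = 7.842 s.
Horizontal distance: R = vₓ t = 41.96 × 7.842 = 329.0 m.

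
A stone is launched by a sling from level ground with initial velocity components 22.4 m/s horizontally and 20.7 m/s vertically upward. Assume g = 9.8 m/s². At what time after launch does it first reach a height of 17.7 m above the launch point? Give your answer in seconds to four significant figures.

Require v_y0 t − ½ g t² = 17.7, i.e. 4.900 t² − 20.70 t + 17.7 = 0.
t = [20.70 ± √(20.70² − 2·9.80·17.7)] / 9.80 = (20.70 ± 9.032) / 9.80, so t = 1.191 s or t = 3.034 s.
The first (ascending) time is 1.191 s.

1.191 s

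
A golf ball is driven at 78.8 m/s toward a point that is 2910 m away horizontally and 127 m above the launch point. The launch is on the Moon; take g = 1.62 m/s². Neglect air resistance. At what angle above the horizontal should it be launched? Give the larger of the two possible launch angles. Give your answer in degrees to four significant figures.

Trajectory: y = x tanθ − g x² (1 + tan²θ)/(2v₀²). With x = 2910, y = 127, v₀ = 78.8, g = 1.62:
1105 tan²θ − 2910 tanθ + (1232) = 0.
tanθ = [2910 ± √(2910² − 4 × 1105 × (1232))] / (2 × 1105) = (2910 ± 1740) / 2209, giving tanθ = 0.5298 or 2.105.
θ = 27.91° or 64.58°; the larger is 64.58°.

64.58°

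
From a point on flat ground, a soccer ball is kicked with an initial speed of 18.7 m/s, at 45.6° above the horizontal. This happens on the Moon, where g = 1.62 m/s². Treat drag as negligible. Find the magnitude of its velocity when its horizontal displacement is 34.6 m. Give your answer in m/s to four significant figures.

Horizontal component vₓ = 18.70 cos 45.6° = 13.08 m/s; vertical v_y0 = 18.70 sin 45.6° = 13.36 m/s.
At x = 34.6 m, t = x/vₓ = 34.6/13.08 = 2.645 s.
Vertical velocity there: v_y = v_y0 − g t = 13.36 − 1.62 × 2.645 = 9.077 m/s.
Speed: √(vₓ² + v_y²) = √(13.08² + 9.077²) = 15.92 m/s.

15.92 m/s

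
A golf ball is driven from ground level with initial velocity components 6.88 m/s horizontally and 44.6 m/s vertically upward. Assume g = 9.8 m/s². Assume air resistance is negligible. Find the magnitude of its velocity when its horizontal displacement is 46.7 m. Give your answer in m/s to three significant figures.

Time to reach x = 46.7 m: t = x/vₓ = 46.7/6.880 = 6.788 s.
Vertical velocity there: v_y = v_y0 − g t = 44.60 − 9.80 × 6.788 = −21.92 m/s.
Speed: √(vₓ² + v_y²) = √(6.880² + 21.92²) = 22.97 m/s.

23.0 m/s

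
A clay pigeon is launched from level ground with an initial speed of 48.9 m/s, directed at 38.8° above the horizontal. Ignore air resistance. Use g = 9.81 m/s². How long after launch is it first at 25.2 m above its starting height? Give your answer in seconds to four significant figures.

vₓ = 48.90 cos 38.8° = 38.11 m/s; v_y0 = 48.90 sin 38.8° = 30.64 m/s.
Set y = v_y0 t − ½ g t² = 25.2: 4.905 t² − 30.64 t + 25.2 = 0.
t = [30.64 ± √(30.64² − 2·9.81·25.2)] / 9.81 = (30.64 ± 21.08) / 9.81, so t = 0.9744 s or t = 5.272 s.
The first (ascending) time is 0.9744 s.

0.9744 s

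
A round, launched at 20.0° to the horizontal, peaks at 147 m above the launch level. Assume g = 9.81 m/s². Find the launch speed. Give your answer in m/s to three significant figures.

157 m/s

At the peak v_y = 0, so v_y0 = √(2gH) = √(2 × 9.81 × 147) = 53.70 m/s.
v_y0 = v₀ sin θ ⇒ v₀ = 53.70 / sin 20.0° = 157.0 m/s.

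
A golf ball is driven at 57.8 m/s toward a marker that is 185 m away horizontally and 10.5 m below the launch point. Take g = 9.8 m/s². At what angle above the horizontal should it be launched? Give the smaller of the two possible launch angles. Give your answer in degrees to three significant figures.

12.9°

Trajectory: y = x tanθ − g x² (1 + tan²θ)/(2v₀²). With x = 185, y = −10.5, v₀ = 57.8, g = 9.80:
50.20 tan²θ − 185 tanθ + (39.70) = 0.
tanθ = [185 ± √(185² − 4 × 50.20 × (39.70))] / (2 × 50.20) = (185 ± 162.0) / 100.4, giving tanθ = 0.2288 or 3.457.
θ = 12.89° or 73.86°; the smaller is 12.89°.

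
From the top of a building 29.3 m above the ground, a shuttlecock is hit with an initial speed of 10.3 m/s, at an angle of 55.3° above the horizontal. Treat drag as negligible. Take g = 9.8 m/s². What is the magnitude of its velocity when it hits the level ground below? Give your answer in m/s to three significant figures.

26.1 m/s

Components: vₓ = 10.30 cos 55.3° = 5.864 m/s, v_y0 = 10.30 sin 55.3° = 8.468 m/s.
Vertical motion (up positive, ground at y = 0): 4.900 t² − (8.468) t − 29.3 = 0, so t = (8.468 + √(8.468² + 2·9.80·29.3)) / 9.80 = (8.468 + 25.42) / 9.80 = 3.458 s.
Vertical velocity at impact: v_y = v_y0 − g t = 8.468 − 9.80 × 3.458 = −25.42 m/s.
Speed: |v| = √(vₓ² + v_y²) = √(5.864² + 25.42²) = 26.08 m/s.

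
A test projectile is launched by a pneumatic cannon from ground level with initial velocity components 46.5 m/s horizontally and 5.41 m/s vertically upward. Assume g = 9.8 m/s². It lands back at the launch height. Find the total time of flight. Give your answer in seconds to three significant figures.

Landing at launch height ⇒ T = 2 v_y0 / g = 2 × 5.410 / 9.80 = 1.104 s.

1.10 s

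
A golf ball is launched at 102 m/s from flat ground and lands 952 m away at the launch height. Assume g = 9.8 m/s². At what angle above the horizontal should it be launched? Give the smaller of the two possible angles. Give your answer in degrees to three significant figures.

31.9°

Level-ground range R = v₀² sin(2θ)/g ⇒ sin(2θ) = gR/v₀² = 9.80 × 952 / 102² = 0.8967.
2θ = 63.73° or 180° − 63.73° = 116.3°, so θ = 31.87° or 58.13°.
The smaller angle is 31.87°.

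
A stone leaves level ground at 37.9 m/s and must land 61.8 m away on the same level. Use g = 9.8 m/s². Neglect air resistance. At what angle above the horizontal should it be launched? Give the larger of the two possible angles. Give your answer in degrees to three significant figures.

R = v₀² sin 2θ / g gives sin 2θ = gR/v₀² = 9.80·61.8/37.9² = 0.4216.
2θ = 24.94° or 180° − 24.94° = 155.1°, so θ = 12.47° or 77.53°.
The larger angle is 77.53°.

77.5°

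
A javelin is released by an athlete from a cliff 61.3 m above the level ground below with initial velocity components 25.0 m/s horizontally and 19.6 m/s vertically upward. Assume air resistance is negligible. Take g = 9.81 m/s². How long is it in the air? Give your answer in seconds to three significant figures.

6.06 s

The projectile lands when y = 61.3 + (19.60) t − ½·9.81·t² = 0. Positive root: t = (19.60 + √(19.60² + 2·9.81·61.3)) / 9.81 = (19.60 + 39.84) / 9.81 = 6.059 s.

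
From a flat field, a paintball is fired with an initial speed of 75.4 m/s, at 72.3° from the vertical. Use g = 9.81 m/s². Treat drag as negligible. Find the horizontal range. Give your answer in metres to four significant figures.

Components: vₓ = 75.40 sin 72.3° = 71.83 m/s, v_y0 = 75.40 cos 72.3° = 22.92 m/s.
Time aloft: T = 2 v_y0 / g = 2 × 22.92 / 9.81 = 4.674 s.
Horizontal distance R = vₓ T = 71.83 × 4.674 = 335.7 m.

335.7 m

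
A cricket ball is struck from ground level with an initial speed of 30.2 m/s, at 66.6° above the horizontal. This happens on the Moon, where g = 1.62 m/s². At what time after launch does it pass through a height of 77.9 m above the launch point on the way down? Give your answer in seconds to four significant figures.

Horizontal component vₓ = 30.20 cos 66.6° = 11.99 m/s; vertical v_y0 = 30.20 sin 66.6° = 27.72 m/s.
Set y = v_y0 t − ½ g t² = 77.9: 0.8100 t² − 27.72 t + 77.9 = 0.
Quadratic formula: t = (27.72 ± √515.79) / 1.62 = (27.72 ± 22.71) / 1.62 → t = 3.090 s or 31.13 s.
The descending-branch root is 31.13 s.

31.13 s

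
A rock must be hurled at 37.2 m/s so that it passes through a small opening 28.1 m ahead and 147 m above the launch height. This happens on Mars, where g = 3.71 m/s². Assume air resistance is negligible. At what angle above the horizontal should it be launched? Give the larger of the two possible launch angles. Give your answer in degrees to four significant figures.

87.03°

Trajectory: y = x tanθ − g x² (1 + tan²θ)/(2v₀²). With x = 28.1, y = 147, v₀ = 37.2, g = 3.71:
1.058 tan²θ − 28.1 tanθ + (148.1) = 0.
tanθ = [28.1 ± √(28.1² − 4 × 1.058 × (148.1))] / (2 × 1.058) = (28.1 ± 12.76) / 2.117, giving tanθ = 7.248 or 19.30.
θ = 82.14° or 87.03°; the larger is 87.03°.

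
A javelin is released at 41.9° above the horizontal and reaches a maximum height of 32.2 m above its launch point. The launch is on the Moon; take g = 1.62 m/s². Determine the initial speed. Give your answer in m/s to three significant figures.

At the peak v_y = 0, so v_y0 = √(2gH) = √(2 × 1.62 × 32.2) = 10.21 m/s.
v_y0 = v₀ sin θ ⇒ v₀ = 10.21 / sin 41.9° = 15.29 m/s.

15.3 m/s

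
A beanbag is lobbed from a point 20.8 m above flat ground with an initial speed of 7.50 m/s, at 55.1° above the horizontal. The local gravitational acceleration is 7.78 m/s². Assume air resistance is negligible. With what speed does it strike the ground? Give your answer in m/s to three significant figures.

19.5 m/s

Components: vₓ = 7.500 cos 55.1° = 4.291 m/s, v_y0 = 7.500 sin 55.1° = 6.151 m/s.
The projectile lands when y = 20.8 + (6.151) t − ½·7.78·t² = 0. Positive root: t = (6.151 + √(6.151² + 2·7.78·20.8)) / 7.78 = (6.151 + 19.01) / 7.78 = 3.234 s.
Vertical velocity at impact: v_y = v_y0 − g t = 6.151 − 7.78 × 3.234 = −19.01 m/s.
Speed: |v| = √(vₓ² + v_y²) = √(4.291² + 19.01²) = 19.49 m/s.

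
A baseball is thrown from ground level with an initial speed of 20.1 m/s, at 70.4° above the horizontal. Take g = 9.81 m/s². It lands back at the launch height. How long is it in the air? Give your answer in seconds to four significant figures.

vₓ = 20.10 cos 70.4° = 6.743 m/s; v_y0 = 20.10 sin 70.4° = 18.94 m/s.
Landing at launch height ⇒ T = 2 v_y0 / g = 2 × 18.94 / 9.81 = 3.860 s.

3.860 s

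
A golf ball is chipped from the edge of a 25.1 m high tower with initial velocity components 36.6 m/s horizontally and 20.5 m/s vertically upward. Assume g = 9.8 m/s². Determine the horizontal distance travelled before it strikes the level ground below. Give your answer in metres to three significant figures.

189 m

The projectile lands when y = 25.1 + (20.50) t − ½·9.80·t² = 0. Positive root: t = (20.50 + √(20.50² + 2·9.80·25.1)) / 9.80 = (20.50 + 30.20) / 9.80 = 5.174 s.
Horizontal distance: R = vₓ t = 36.60 × 5.174 = 189.4 m.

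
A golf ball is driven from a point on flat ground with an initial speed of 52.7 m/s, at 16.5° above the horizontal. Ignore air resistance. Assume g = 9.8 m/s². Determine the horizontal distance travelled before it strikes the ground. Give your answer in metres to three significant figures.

154 m

vₓ = 52.70 cos 16.5° = 50.53 m/s; v_y0 = 52.70 sin 16.5° = 14.97 m/s.
Flight time T = 2 v_y0 / g = 3.055 s.
Range: R = vₓ T = 50.53 × 3.055 = 154.3 m.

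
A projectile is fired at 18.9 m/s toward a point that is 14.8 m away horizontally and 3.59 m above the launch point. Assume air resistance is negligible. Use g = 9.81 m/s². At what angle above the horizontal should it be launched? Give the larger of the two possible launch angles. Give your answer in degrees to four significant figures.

77.27°

Trajectory: y = x tanθ − g x² (1 + tan²θ)/(2v₀²). With x = 14.8, y = 3.59, v₀ = 18.9, g = 9.81:
3.008 tan²θ − 14.8 tanθ + (6.598) = 0.
tanθ = [14.8 ± √(14.8² − 4 × 3.008 × (6.598))] / (2 × 3.008) = (14.8 ± 11.82) / 6.015, giving tanθ = 0.4957 or 4.425.
θ = 26.37° or 77.27°; the larger is 77.27°.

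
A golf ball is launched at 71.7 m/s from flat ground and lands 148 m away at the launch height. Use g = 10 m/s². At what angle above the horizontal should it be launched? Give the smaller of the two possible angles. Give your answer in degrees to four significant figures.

Level-ground range R = v₀² sin(2θ)/g ⇒ sin(2θ) = gR/v₀² = 10.0 × 148 / 71.7² = 0.2879.
2θ = 16.73° or 180° − 16.73° = 163.3°, so θ = 8.366° or 81.63°.
The smaller angle is 8.366°.

8.366°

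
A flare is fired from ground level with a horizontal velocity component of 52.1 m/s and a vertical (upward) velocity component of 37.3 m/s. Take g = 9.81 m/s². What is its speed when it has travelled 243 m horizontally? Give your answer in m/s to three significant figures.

At x = 243 m, t = x/vₓ = 243/52.10 = 4.664 s.
Vertical velocity there: v_y = v_y0 − g t = 37.30 − 9.81 × 4.664 = −8.455 m/s.
Speed: √(vₓ² + v_y²) = √(52.10² + 8.455²) = 52.78 m/s.

52.8 m/s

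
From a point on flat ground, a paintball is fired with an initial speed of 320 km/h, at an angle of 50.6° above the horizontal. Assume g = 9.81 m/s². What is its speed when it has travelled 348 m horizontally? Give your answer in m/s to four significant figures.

Convert: 320 km/h = 320/3.6 = 88.89 m/s.
Components: vₓ = 88.89 cos 50.6° = 56.42 m/s, v_y0 = 88.89 sin 50.6° = 68.69 m/s.
Time to reach x = 348 m: t = x/vₓ = 348/56.42 = 6.168 s.
Vertical velocity there: v_y = v_y0 − g t = 68.69 − 9.81 × 6.168 = 8.180 m/s.
Speed: √(vₓ² + v_y²) = √(56.42² + 8.180²) = 57.01 m/s.

57.01 m/s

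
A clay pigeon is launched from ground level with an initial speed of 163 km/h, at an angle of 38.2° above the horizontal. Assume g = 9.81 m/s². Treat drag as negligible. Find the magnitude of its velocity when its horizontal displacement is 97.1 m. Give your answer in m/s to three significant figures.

35.6 m/s

Convert: 163 km/h = 163/3.6 = 45.28 m/s.
Horizontal component vₓ = 45.28 cos 38.2° = 35.58 m/s; vertical v_y0 = 45.28 sin 38.2° = 28.00 m/s.
At x = 97.1 m, t = x/vₓ = 97.1/35.58 = 2.729 s.
Vertical velocity there: v_y = v_y0 − g t = 28.00 − 9.81 × 2.729 = 1.229 m/s.
Speed: √(vₓ² + v_y²) = √(35.58² + 1.229²) = 35.60 m/s.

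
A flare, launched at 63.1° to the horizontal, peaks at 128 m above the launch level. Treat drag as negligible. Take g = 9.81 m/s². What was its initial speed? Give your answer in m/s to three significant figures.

56.2 m/s

At the peak v_y = 0, so v_y0 = √(2gH) = √(2 × 9.81 × 128) = 50.11 m/s.
v_y0 = v₀ sin θ ⇒ v₀ = 50.11 / sin 63.1° = 56.19 m/s.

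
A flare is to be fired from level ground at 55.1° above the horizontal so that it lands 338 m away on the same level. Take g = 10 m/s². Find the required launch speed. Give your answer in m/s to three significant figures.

Level-ground range: R = v₀² sin(2θ)/g, so v₀ = √(gR / sin 2θ).
v₀ = √(10.0 × 338 / sin 110.2°) = √(3380 / 0.9385) = √3601.5 = 60.01 m/s.

60.0 m/s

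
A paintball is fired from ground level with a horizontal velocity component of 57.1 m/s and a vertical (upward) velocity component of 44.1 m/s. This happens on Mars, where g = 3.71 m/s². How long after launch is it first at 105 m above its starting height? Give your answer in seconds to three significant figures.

2.68 s

Set y = v_y0 t − ½ g t² = 105: 1.855 t² − 44.10 t + 105 = 0.
Quadratic formula: t = (44.10 ± √1165.7) / 3.71 = (44.10 ± 34.14) / 3.71 → t = 2.684 s or 21.09 s.
The first (ascending) time is 2.684 s.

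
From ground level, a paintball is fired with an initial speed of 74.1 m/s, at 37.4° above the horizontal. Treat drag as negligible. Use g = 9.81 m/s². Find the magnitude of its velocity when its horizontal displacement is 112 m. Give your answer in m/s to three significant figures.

64.5 m/s

Horizontal component vₓ = 74.10 cos 37.4° = 58.87 m/s; vertical v_y0 = 74.10 sin 37.4° = 45.01 m/s.
At x = 112 m, t = x/vₓ = 112/58.87 = 1.903 s.
Vertical velocity there: v_y = v_y0 − g t = 45.01 − 9.81 × 1.903 = 26.34 m/s.
Speed: √(vₓ² + v_y²) = √(58.87² + 26.34²) = 64.49 m/s.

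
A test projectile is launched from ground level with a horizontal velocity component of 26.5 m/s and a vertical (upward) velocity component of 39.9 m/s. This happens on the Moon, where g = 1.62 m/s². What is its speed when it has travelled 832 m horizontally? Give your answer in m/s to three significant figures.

Time to reach x = 832 m: t = x/vₓ = 832/26.50 = 31.40 s.
Vertical velocity there: v_y = v_y0 − g t = 39.90 − 1.62 × 31.40 = −10.96 m/s.
Speed: √(vₓ² + v_y²) = √(26.50² + 10.96²) = 28.68 m/s.

28.7 m/s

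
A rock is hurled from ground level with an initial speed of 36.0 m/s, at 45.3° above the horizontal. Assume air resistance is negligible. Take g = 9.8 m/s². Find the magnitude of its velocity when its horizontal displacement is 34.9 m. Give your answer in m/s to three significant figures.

28.1 m/s

Components: vₓ = 36.00 cos 45.3° = 25.32 m/s, v_y0 = 36.00 sin 45.3° = 25.59 m/s.
At x = 34.9 m, t = x/vₓ = 34.9/25.32 = 1.378 s.
Vertical velocity there: v_y = v_y0 − g t = 25.59 − 9.80 × 1.378 = 12.08 m/s.
Speed: √(vₓ² + v_y²) = √(25.32² + 12.08²) = 28.06 m/s.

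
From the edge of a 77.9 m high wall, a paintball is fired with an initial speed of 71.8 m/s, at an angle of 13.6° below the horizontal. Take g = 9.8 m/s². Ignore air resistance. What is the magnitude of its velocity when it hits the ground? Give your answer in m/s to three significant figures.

vₓ = 71.80 cos 13.6° = 69.79 m/s; v_y0 = −16.88 m/s (downward).
With up positive and y = 0 at the ground: y(t) = 77.9 + (−16.88) t − 4.900 t². Setting y = 0 and taking the positive root: t = [−16.88 + √(16.88² + 2·9.80·77.9)] / 9.80 = (−16.88 + 42.57) / 9.80 = 2.621 s.
Vertical velocity at impact: v_y = v_y0 − g t = −16.88 − 9.80 × 2.621 = −42.57 m/s.
Speed: |v| = √(vₓ² + v_y²) = √(69.79² + 42.57²) = 81.74 m/s.

81.7 m/s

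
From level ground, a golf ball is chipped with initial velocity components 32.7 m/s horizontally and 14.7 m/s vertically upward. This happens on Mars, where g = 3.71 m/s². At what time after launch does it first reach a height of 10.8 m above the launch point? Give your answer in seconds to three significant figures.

Height y(t) = 14.70 t − 1.855 t² = 10.8 gives 1.855 t² − 14.70 t + 10.8 = 0.
Quadratic formula: t = (14.70 ± √135.95) / 3.71 = (14.70 ± 11.66) / 3.71 → t = 0.8194 s or 7.105 s.
The first (ascending) time is 0.8194 s.

0.819 s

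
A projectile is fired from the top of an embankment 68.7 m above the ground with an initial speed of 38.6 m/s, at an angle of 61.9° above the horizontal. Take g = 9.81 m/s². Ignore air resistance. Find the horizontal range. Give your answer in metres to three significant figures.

156 m

Resolve: vₓ = 38.60 cos 61.9° = 18.18 m/s and v_y0 = 38.60 sin 61.9° = 34.05 m/s.
The projectile lands when y = 68.7 + (34.05) t − ½·9.81·t² = 0. Positive root: t = (34.05 + √(34.05² + 2·9.81·68.7)) / 9.81 = (34.05 + 50.07) / 9.81 = 8.575 s.
Horizontal distance: R = vₓ t = 18.18 × 8.575 = 155.9 m.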